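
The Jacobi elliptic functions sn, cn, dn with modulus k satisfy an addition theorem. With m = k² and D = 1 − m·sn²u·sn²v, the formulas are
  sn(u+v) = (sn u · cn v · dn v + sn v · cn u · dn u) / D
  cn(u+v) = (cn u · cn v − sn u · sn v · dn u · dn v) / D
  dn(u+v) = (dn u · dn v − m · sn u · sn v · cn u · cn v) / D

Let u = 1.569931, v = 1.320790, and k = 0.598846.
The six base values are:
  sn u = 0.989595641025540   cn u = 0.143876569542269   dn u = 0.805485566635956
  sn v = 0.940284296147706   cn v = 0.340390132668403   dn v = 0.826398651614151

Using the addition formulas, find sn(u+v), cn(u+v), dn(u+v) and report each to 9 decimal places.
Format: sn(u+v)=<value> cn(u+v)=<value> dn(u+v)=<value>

m = k² = 0.358616531716
D = 1 − m·sn²u·sn²v = 0.6894981306028695
sn(u+v) = (sn u·cn v·dn v + sn v·cn u·dn u)/D = 0.3873412392016369/0.6894981306028695 = 0.5617727184596734
cn(u+v) = (cn u·cn v − sn u·sn v·dn u·dn v)/D = -0.5704160205662109/0.6894981306028695 = -0.8272916129119336
dn(u+v) = (dn u·dn v − m·sn u·sn v·cn u·cn v)/D = 0.6493098440011345/0.6894981306028695 = 0.9417137120203706

sn(u+v)=0.561772718 cn(u+v)=-0.827291613 dn(u+v)=0.941713712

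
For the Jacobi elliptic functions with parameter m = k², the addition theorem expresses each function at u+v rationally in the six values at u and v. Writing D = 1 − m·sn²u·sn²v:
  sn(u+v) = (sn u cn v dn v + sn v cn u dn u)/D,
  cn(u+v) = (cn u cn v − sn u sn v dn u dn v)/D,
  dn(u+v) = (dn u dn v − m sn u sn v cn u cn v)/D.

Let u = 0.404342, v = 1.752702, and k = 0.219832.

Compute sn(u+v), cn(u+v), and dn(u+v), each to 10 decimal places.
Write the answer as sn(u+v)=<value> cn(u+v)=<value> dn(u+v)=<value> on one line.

sn u = 0.3929402625612469, cn u = 0.9195639999795002, dn u = 0.9962621892978323
sn v = 0.9874722273467424, cn v = -0.1577929029420005, dn v = 0.9761542625142826
m = k² = 0.048326108224
D = 1 − m·sn²u·sn²v = 0.9927241344692024
sn(u+v) = (sn u·cn v·dn v + sn v·cn u·dn u)/D = 0.8441251419517349/0.9927241344692024 = 0.8503118969733504
cn(u+v) = (cn u·cn v − sn u·sn v·dn u·dn v)/D = -0.5224499515576496/0.9927241344692024 = -0.5262790874294572
dn(u+v) = (dn u·dn v − m·sn u·sn v·cn u·cn v)/D = 0.9752264205734438/0.9927241344692024 = 0.9823740420040111

sn(u+v)=0.8503118970 cn(u+v)=-0.5262790874 dn(u+v)=0.9823740420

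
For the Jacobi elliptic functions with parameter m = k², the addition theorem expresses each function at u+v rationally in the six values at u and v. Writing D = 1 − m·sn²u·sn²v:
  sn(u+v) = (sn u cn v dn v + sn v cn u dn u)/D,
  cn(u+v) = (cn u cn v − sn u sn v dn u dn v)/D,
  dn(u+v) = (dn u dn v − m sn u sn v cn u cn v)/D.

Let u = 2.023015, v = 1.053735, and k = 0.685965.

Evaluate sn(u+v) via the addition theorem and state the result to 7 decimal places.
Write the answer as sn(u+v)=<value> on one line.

sn u = 0.9900857811466989, cn u = -0.1404640379995215, dn u = 0.7339863753033773
sn v = 0.8309107656191623, cn v = 0.5564056969318139, dn v = 0.8216615468697624
m = k² = 0.470547981225
D = 1 − m·sn²u·sn²v = 0.6815374755526531
sn(u+v) = (sn u·cn v·dn v + sn v·cn u·dn u)/D = 0.3669787996182906/0.6815374755526531 = 0.5384572569846002

sn(u+v)=0.5384573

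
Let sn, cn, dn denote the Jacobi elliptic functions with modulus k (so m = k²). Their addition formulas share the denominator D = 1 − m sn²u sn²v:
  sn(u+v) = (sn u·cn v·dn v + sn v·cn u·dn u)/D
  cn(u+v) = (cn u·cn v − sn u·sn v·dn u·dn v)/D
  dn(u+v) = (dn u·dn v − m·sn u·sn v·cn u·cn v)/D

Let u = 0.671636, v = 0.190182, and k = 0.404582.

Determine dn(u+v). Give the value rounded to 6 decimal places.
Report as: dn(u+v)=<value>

dn(u+v)=0.952958

sn u = 0.6163529714369163, cn u = 0.7874700086993052, dn u = 0.9684094889217442
sn v = 0.1888547185019581, cn v = 0.9820050383269661, dn v = 0.9970766955327524
m = k² = 0.163686594724
D = 1 − m·sn²u·sn²v = 0.9977821724084474
dn(u+v) = (dn u·dn v − m·sn u·sn v·cn u·cn v)/D = 0.9508446172431543/0.9977821724084474 = 0.9529581140420707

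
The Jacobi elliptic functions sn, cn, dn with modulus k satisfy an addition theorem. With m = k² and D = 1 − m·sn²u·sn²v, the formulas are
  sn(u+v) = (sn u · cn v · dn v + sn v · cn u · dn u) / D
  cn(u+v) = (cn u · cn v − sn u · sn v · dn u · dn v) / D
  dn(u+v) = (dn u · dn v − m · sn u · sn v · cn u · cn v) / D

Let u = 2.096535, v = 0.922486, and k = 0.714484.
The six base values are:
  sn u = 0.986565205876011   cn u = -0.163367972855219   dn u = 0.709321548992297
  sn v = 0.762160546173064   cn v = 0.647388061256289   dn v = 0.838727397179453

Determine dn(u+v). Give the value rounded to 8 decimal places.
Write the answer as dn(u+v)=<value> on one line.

dn(u+v)=0.89337034

m = k² = 0.510487386256
D = 1 − m·sn²u·sn²v = 0.7113779335494662
dn(u+v) = (dn u·dn v − m·sn u·sn v·cn u·cn v)/D = 0.6355239433910158/0.7113779335494662 = 0.8933703358213939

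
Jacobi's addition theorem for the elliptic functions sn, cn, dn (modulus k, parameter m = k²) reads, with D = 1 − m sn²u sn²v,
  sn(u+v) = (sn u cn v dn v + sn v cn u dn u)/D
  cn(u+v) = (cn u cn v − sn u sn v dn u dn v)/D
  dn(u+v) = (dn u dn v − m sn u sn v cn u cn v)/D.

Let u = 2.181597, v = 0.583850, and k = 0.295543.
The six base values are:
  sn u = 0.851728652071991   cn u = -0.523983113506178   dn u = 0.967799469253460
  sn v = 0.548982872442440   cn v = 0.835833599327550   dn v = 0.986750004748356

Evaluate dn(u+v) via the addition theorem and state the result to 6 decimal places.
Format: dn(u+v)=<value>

dn(u+v)=0.991803

m = k² = 0.087345664849
D = 1 − m·sn²u·sn²v = 0.9809031621917648
dn(u+v) = (dn u·dn v − m·sn u·sn v·cn u·cn v)/D = 0.97286317274993/0.9809031621917648 = 0.9918034830024709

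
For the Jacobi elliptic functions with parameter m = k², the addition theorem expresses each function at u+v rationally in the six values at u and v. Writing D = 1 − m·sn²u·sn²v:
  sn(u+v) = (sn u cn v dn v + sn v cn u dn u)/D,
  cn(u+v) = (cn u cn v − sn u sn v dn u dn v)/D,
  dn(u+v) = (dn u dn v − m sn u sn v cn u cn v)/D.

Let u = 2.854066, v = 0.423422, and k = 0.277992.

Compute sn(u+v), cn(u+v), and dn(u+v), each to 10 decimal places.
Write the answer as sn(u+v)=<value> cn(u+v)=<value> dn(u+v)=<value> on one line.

sn(u+v)=-0.0723430546 cn(u+v)=-0.9973798085 dn(u+v)=0.9997977576

sn u = 0.3433370046294397, cn u = -0.93921227699178, dn u = 0.9954347107247117
sn v = 0.4100229830173501, cn v = 0.912075190649079, dn v = 0.9934826877409825
m = k² = 0.077279552064
D = 1 − m·sn²u·sn²v = 0.9984684815757651
sn(u+v) = (sn u·cn v·dn v + sn v·cn u·dn u)/D = -0.07223225983202205/0.9984684815757651 = -0.0723430545529353
cn(u+v) = (cn u·cn v − sn u·sn v·dn u·dn v)/D = -0.9958523029745793/0.9984684815757651 = -0.9973798085272987
dn(u+v) = (dn u·dn v − m·sn u·sn v·cn u·cn v)/D = 0.9982665489170439/0.9984684815757651 = 0.9997977576033222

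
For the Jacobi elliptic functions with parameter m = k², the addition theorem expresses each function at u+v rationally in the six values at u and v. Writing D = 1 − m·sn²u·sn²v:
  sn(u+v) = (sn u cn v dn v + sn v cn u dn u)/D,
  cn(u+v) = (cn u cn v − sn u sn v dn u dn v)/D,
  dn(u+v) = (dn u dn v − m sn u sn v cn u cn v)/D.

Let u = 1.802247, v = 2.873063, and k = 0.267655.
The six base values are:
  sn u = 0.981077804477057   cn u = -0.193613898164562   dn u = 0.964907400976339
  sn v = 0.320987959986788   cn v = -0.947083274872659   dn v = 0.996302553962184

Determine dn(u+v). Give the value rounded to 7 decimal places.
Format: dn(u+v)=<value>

dn(u+v)=0.9640520

m = k² = 0.071639199025
D = 1 − m·sn²u·sn²v = 0.9928954740019422
dn(u+v) = (dn u·dn v − m·sn u·sn v·cn u·cn v)/D = 0.9572028785333913/0.9928954740019422 = 0.9640520111098008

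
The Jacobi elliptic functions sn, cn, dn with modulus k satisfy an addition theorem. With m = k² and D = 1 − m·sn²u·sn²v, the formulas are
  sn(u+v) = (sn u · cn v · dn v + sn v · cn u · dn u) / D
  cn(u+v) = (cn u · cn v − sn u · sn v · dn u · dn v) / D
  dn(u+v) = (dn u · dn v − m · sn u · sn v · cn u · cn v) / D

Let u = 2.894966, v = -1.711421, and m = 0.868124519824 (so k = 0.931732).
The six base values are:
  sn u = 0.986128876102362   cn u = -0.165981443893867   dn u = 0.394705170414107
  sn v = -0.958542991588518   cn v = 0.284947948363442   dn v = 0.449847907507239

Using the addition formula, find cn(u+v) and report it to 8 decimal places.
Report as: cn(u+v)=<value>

cn(u+v)=0.53731184

m = k² = 0.868124519824
D = 1 − m·sn²u·sn²v = 0.2243379075371547
cn(u+v) = (cn u·cn v − sn u·sn v·dn u·dn v)/D = 0.1205394148428461/0.2243379075371547 = 0.5373118442895455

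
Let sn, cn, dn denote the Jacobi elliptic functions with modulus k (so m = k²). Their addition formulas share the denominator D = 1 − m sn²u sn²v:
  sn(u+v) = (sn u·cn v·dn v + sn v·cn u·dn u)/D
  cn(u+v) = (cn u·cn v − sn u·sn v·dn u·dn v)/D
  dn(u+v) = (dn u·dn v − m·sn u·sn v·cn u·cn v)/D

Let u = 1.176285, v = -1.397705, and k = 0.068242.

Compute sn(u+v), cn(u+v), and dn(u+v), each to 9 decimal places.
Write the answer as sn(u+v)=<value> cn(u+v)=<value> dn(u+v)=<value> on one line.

sn u = 0.9228164928058017, cn u = 0.3852398221959923, dn u = 0.9980151146832756
sn v = -0.9848097794291452, cn v = 0.1736366848932515, dn v = 0.9977391621529578
m = k² = 0.004656970564
D = 1 − m·sn²u·sn²v = 0.9961537377404835
sn(u+v) = (sn u·cn v·dn v + sn v·cn u·dn u)/D = -0.2187623710810218/0.9961537377404835 = -0.2196070373406695
cn(u+v) = (cn u·cn v − sn u·sn v·dn u·dn v)/D = 0.9718360428659483/0.9961537377404835 = 0.9755884117549028
dn(u+v) = (dn u·dn v − m·sn u·sn v·cn u·cn v)/D = 0.9960418669365632/0.9961537377404835 = 0.9998876972502517

sn(u+v)=-0.219607037 cn(u+v)=0.975588412 dn(u+v)=0.999887697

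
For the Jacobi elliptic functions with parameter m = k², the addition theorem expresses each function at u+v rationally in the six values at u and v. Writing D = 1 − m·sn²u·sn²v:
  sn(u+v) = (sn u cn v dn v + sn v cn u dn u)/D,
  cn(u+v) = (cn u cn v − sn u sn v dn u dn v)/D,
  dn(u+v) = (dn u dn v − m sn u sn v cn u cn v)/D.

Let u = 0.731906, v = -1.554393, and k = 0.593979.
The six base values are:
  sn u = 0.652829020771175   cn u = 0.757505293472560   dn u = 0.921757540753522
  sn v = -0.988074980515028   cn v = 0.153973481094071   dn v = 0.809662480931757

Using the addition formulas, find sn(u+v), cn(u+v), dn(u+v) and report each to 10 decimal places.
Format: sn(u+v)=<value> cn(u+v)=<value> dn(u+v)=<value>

m = k² = 0.352811052441
D = 1 − m·sn²u·sn²v = 0.8532017456663505
sn(u+v) = (sn u·cn v·dn v + sn v·cn u·dn u)/D = -0.6085237937165189/0.8532017456663505 = -0.7132238029368563
cn(u+v) = (cn u·cn v − sn u·sn v·dn u·dn v)/D = 0.5980401418708976/0.8532017456663505 = 0.7009363786566427
dn(u+v) = (dn u·dn v − m·sn u·sn v·cn u·cn v)/D = 0.7728562997498987/0.8532017456663505 = 0.9058306592496456

sn(u+v)=-0.7132238029 cn(u+v)=0.7009363787 dn(u+v)=0.9058306592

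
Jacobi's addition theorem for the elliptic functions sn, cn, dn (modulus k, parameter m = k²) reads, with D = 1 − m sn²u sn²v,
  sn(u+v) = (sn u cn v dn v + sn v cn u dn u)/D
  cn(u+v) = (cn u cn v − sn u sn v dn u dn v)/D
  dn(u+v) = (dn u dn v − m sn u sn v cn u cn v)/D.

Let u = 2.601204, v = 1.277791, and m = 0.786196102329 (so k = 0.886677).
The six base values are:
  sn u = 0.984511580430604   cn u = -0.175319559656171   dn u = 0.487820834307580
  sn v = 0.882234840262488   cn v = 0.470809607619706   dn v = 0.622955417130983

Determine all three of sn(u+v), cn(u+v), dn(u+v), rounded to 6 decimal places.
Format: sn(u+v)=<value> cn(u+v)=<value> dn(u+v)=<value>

sn(u+v)=0.524225 cn(u+v)=-0.851579 dn(u+v)=0.885406

m = k² = 0.786196102329
D = 1 − m·sn²u·sn²v = 0.4068822062255409
sn(u+v) = (sn u·cn v·dn v + sn v·cn u·dn u)/D = 0.213298020867323/0.4068822062255409 = 0.5242254824706901
cn(u+v) = (cn u·cn v − sn u·sn v·dn u·dn v)/D = -0.3464925454278153/0.4068822062255409 = -0.8515794992414814
dn(u+v) = (dn u·dn v − m·sn u·sn v·cn u·cn v)/D = 0.3602559034042186/0.4068822062255409 = 0.8854058936274134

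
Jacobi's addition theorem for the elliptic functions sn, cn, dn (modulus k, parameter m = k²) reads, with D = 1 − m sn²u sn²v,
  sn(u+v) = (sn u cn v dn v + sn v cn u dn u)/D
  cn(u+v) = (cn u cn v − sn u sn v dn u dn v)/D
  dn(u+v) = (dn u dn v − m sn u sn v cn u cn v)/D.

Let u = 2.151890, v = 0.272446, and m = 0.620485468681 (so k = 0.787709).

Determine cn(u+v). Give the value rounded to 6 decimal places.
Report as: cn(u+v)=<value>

sn u = 0.9938479524352069, cn u = -0.1107530922383063, dn u = 0.6221941494509416
sn v = 0.2671072373578621, cn v = 0.9636668115853377, dn v = 0.9776147872976485
m = k² = 0.620485468681
D = 1 − m·sn²u·sn²v = 0.9562736908700848
cn(u+v) = (cn u·cn v − sn u·sn v·dn u·dn v)/D = -0.268201846471829/0.9562736908700848 = -0.2804655707173122

cn(u+v)=-0.280466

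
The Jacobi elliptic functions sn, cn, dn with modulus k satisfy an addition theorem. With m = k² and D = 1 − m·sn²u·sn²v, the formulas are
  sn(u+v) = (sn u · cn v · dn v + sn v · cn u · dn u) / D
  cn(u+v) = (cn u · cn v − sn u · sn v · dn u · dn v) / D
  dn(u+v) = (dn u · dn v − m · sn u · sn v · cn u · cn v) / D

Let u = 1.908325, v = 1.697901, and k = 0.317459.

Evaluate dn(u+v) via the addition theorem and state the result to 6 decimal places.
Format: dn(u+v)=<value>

sn u = 0.9608739673646222, cn u = -0.2769859542304825, dn u = 0.9523401516148647
sn v = 0.996743778285993, cn v = -0.08063399065011768, dn v = 0.9486174361712899
m = k² = 0.100780216681
D = 1 − m·sn²u·sn²v = 0.907556749159822
dn(u+v) = (dn u·dn v − m·sn u·sn v·cn u·cn v)/D = 0.9012507093144873/0.907556749159822 = 0.9930516302686609

dn(u+v)=0.993052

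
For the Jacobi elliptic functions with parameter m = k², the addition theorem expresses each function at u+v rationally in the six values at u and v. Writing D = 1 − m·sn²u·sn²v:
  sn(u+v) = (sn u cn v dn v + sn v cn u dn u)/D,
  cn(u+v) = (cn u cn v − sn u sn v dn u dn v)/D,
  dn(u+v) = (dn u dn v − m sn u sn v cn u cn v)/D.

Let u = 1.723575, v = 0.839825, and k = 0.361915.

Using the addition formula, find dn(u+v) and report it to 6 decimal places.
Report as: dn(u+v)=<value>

sn u = 0.9958985804360831, cn u = -0.09047661291955296, dn u = 0.9327860191608706
sn v = 0.7370021347835623, cn v = 0.6758904151742883, dn v = 0.9637707051475157
m = k² = 0.130982467225
D = 1 − m·sn²u·sn²v = 0.9294363747289411
dn(u+v) = (dn u·dn v − m·sn u·sn v·cn u·cn v)/D = 0.9048709231966573/0.9294363747289411 = 0.9735695178279977

dn(u+v)=0.973570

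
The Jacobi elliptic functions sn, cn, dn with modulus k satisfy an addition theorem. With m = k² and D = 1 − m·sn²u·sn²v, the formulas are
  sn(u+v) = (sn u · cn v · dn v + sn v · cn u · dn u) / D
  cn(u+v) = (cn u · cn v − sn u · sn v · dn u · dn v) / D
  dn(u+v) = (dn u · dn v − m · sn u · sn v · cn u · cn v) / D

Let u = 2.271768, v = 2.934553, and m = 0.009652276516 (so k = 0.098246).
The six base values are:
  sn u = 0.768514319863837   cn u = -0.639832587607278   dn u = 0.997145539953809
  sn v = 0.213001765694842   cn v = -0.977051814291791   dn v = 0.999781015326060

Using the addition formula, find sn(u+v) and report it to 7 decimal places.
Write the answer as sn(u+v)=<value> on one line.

sn(u+v)=-0.8868397

m = k² = 0.009652276516
D = 1 − m·sn²u·sn²v = 0.9997413573802575
sn(u+v) = (sn u·cn v·dn v + sn v·cn u·dn u)/D = -0.8866103291680454/0.9997413573802575 = -0.8868397037123052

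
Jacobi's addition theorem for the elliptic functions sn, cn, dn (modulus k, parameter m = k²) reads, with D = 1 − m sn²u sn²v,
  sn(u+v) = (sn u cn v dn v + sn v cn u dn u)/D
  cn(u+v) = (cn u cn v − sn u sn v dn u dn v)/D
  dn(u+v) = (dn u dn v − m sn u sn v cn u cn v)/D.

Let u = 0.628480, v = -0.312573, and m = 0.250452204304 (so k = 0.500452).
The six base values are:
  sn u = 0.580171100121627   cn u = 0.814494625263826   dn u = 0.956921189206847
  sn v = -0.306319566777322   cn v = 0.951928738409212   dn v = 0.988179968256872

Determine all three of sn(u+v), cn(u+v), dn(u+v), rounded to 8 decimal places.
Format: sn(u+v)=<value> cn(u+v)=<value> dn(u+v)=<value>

m = k² = 0.250452204304
D = 1 − m·sn²u·sn²v = 0.9920898172001931
sn(u+v) = (sn u·cn v·dn v + sn v·cn u·dn u)/D = 0.3070058927745844/0.9920898172001931 = 0.3094537283337865
cn(u+v) = (cn u·cn v − sn u·sn v·dn u·dn v)/D = 0.943392594413372/0.9920898172001931 = 0.95091450195079
dn(u+v) = (dn u·dn v − m·sn u·sn v·cn u·cn v)/D = 0.9801206198234583/0.9920898172001931 = 0.9879353691881311

sn(u+v)=0.30945373 cn(u+v)=0.95091450 dn(u+v)=0.98793537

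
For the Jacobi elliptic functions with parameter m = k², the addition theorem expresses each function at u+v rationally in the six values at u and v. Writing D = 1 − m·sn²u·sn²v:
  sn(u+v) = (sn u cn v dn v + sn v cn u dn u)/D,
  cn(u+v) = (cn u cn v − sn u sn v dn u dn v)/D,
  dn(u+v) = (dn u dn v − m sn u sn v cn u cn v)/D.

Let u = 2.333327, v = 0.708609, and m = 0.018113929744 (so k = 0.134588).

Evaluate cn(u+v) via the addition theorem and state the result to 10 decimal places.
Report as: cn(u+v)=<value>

sn u = 0.7319450211998056, cn u = -0.681363695790153, dn u = 0.9951359603720128
sn v = 0.6500406532604062, cn v = 0.7598994335494562, dn v = 0.9961656023703236
m = k² = 0.018113929744
D = 1 − m·sn²u·sn²v = 0.9958993695045202
cn(u+v) = (cn u·cn v − sn u·sn v·dn u·dn v)/D = -0.9894321156487726/0.9958993695045202 = -0.9935061171301221

cn(u+v)=-0.9935061171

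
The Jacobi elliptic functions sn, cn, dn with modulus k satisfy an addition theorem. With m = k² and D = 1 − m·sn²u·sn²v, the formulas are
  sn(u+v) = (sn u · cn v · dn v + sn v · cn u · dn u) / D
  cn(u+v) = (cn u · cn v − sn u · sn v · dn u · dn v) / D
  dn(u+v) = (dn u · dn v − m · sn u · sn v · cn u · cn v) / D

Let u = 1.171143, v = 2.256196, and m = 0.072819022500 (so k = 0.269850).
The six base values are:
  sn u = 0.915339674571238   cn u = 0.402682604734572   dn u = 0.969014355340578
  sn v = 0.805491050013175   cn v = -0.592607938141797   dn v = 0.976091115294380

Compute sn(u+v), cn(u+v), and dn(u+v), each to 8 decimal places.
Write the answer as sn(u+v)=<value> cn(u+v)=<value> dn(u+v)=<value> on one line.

m = k² = 0.0728190225
D = 1 − m·sn²u·sn²v = 0.9604149810637324
sn(u+v) = (sn u·cn v·dn v + sn v·cn u·dn u)/D = -0.2151616641199722/0.9604149810637324 = -0.224029891622124
cn(u+v) = (cn u·cn v − sn u·sn v·dn u·dn v)/D = -0.9360034156693947/0.9604149810637324 = -0.9745822734175804
dn(u+v) = (dn u·dn v − m·sn u·sn v·cn u·cn v)/D = 0.9586583398570469/0.9604149810637324 = 0.99817095605408

sn(u+v)=-0.22402989 cn(u+v)=-0.97458227 dn(u+v)=0.99817096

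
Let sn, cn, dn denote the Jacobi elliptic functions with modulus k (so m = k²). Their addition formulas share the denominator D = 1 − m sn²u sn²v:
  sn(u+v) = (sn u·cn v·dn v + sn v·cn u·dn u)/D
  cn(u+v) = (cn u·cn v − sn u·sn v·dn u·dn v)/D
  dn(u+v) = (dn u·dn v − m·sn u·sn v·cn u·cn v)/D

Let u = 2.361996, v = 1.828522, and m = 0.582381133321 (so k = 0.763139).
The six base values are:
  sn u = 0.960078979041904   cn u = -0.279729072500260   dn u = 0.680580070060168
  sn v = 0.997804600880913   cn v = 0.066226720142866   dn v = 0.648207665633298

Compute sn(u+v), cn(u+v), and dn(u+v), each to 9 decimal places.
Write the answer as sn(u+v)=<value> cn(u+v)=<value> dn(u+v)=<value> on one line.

sn(u+v)=-0.319508509 cn(u+v)=-0.947583407 dn(u+v)=0.969818138

m = k² = 0.582381133321
D = 1 − m·sn²u·sn²v = 0.4655436722301597
sn(u+v) = (sn u·cn v·dn v + sn v·cn u·dn u)/D = -0.1487451645721276/0.4655436722301597 = -0.3195085089645244
cn(u+v) = (cn u·cn v − sn u·sn v·dn u·dn v)/D = -0.4411414589108045/0.4655436722301597 = -0.9475834067243191
dn(u+v) = (dn u·dn v − m·sn u·sn v·cn u·cn v)/D = 0.4514926975855888/0.4655436722301597 = 0.9698181384847087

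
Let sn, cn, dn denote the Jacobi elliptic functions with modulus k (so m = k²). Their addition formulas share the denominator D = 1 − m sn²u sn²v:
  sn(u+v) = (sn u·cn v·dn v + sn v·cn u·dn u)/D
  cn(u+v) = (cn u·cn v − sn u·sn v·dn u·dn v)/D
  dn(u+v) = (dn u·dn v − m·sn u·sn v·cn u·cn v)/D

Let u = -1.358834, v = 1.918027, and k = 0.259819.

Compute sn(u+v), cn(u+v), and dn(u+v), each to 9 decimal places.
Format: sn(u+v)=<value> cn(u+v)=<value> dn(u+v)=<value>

sn u = -0.9733348188507925, cn u = 0.229389037254824, dn u = 0.967494807824508
sn v = 0.9526275282353124, cn v = -0.3041394292890666, dn v = 0.9688851519475035
m = k² = 0.067505912761
D = 1 − m·sn²u·sn²v = 0.9419619800544751
sn(u+v) = (sn u·cn v·dn v + sn v·cn u·dn u)/D = 0.4982377853479472/0.9419619800544751 = 0.5289361947699135
cn(u+v) = (cn u·cn v − sn u·sn v·dn u·dn v)/D = 0.7994069558864998/0.9419619800544751 = 0.8486615944310925
dn(u+v) = (dn u·dn v − m·sn u·sn v·cn u·cn v)/D = 0.9330244605333619/0.9419619800544751 = 0.9905118043930008

sn(u+v)=0.528936195 cn(u+v)=0.848661594 dn(u+v)=0.990511804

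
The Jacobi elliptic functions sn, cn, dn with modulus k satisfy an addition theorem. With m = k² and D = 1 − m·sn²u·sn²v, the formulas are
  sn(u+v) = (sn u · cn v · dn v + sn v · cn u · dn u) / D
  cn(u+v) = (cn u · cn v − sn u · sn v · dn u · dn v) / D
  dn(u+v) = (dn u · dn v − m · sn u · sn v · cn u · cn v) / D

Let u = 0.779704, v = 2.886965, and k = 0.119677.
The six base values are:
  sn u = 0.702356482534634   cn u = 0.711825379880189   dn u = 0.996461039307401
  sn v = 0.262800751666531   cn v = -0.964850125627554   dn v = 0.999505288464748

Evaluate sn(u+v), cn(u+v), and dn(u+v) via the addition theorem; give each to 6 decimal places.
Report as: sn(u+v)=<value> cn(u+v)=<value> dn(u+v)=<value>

m = k² = 0.014322584329
D = 1 − m·sn²u·sn²v = 0.9995120337508475
sn(u+v) = (sn u·cn v·dn v + sn v·cn u·dn u)/D = -0.4909272721435722/0.9995120337508475 = -0.4911669450354488
cn(u+v) = (cn u·cn v − sn u·sn v·dn u·dn v)/D = -0.870640407446396/0.9995120337508475 = -0.871065457990698
dn(u+v) = (dn u·dn v − m·sn u·sn v·cn u·cn v)/D = 0.9977837568759676/0.9995120337508475 = 0.9982708793726132

sn(u+v)=-0.491167 cn(u+v)=-0.871065 dn(u+v)=0.998271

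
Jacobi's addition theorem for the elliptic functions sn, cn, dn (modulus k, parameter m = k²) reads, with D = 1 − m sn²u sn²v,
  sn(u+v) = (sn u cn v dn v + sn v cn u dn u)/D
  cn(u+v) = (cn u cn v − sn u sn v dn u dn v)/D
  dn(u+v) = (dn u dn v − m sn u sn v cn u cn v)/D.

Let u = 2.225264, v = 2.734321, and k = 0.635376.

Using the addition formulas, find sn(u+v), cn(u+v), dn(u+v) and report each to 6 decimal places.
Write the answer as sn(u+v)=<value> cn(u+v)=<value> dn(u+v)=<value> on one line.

sn(u+v)=-0.956276 cn(u+v)=-0.292467 dn(u+v)=0.794247

sn u = 0.9399703957535605, cn u = -0.3412559964409342, dn u = 0.8020665786098677
sn v = 0.7124871967939281, cn v = -0.7016851105764824, dn v = 0.8916642788211182
m = k² = 0.403702661376
D = 1 − m·sn²u·sn²v = 0.8189310041295395
sn(u+v) = (sn u·cn v·dn v + sn v·cn u·dn u)/D = -0.7831238644301303/0.8189310041295395 = -0.9562757551993413
cn(u+v) = (cn u·cn v − sn u·sn v·dn u·dn v)/D = -0.2395099214743196/0.8189310041295395 = -0.2924665451259843
dn(u+v) = (dn u·dn v − m·sn u·sn v·cn u·cn v)/D = 0.6504337133635929/0.8189310041295395 = 0.7942472687976367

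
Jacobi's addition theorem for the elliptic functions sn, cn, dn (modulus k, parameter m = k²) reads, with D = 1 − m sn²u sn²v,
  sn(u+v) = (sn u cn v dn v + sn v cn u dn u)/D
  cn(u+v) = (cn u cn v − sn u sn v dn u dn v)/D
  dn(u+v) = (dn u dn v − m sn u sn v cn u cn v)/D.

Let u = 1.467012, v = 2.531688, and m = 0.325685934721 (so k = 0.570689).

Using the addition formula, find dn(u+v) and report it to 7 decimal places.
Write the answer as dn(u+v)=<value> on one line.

dn(u+v)=0.9571516

sn u = 0.9767372557974754, cn u = 0.2144395792227196, dn u = 0.8302352171519324
sn v = 0.7774393185395538, cn v = -0.6289579524807316, dn v = 0.8961872278393938
m = k² = 0.325685934721
D = 1 − m·sn²u·sn²v = 0.8122034921670076
dn(u+v) = (dn u·dn v − m·sn u·sn v·cn u·cn v)/D = 0.7774018790936901/0.8122034921670076 = 0.9571516086683342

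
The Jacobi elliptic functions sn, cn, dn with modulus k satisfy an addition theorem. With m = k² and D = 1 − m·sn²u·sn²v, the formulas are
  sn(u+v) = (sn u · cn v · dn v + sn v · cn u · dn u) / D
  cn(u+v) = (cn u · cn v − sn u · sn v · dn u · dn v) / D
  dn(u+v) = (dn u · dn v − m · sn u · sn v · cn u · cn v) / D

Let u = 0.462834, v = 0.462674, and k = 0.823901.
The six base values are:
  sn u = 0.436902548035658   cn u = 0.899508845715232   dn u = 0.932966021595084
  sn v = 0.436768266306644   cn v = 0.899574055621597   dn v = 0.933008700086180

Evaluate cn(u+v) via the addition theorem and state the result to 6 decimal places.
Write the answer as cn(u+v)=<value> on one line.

cn(u+v)=0.659367

m = k² = 0.678812857801
D = 1 − m·sn²u·sn²v = 0.9752815423451551
cn(u+v) = (cn u·cn v − sn u·sn v·dn u·dn v)/D = 0.6430681109535549/0.9752815423451551 = 0.6593666372555743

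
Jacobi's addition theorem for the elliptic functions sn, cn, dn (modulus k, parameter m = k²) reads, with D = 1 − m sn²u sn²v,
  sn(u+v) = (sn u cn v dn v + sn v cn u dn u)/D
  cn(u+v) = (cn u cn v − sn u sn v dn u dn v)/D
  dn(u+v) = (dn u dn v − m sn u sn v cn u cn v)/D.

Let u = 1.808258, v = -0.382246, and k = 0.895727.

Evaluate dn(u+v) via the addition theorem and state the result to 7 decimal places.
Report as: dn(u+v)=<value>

dn(u+v)=0.5684835

sn u = 0.9785404857371806, cn u = 0.2060546475409927, dn u = 0.4813925120458393
sn v = -0.3663005640603966, cn v = 0.9304965861135844, dn v = 0.9446411533513863
m = k² = 0.802326858529
D = 1 − m·sn²u·sn²v = 0.8969176992993748
dn(u+v) = (dn u·dn v − m·sn u·sn v·cn u·cn v)/D = 0.5098829433766141/0.8969176992993748 = 0.5684835339685101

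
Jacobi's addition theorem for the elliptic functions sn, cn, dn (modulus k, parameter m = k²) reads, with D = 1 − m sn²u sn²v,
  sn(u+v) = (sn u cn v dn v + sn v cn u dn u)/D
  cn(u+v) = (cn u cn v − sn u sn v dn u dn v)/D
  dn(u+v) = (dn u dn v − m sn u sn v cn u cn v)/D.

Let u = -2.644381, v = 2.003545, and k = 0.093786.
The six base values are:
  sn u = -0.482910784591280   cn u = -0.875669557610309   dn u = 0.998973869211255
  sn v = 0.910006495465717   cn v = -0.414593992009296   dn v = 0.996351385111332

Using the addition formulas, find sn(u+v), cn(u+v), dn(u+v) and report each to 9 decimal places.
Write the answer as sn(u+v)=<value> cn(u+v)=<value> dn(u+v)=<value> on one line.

sn(u+v)=-0.597580953 cn(u+v)=0.801808584 dn(u+v)=0.998428259

m = k² = 0.008795813796
D = 1 − m·sn²u·sn²v = 0.9983013698819778
sn(u+v) = (sn u·cn v·dn v + sn v·cn u·dn u)/D = -0.5965658837986339/0.9983013698819778 = -0.5975809528030215
cn(u+v) = (cn u·cn v − sn u·sn v·dn u·dn v)/D = 0.8004466074609776/0.9983013698819778 = 0.8018085836700883
dn(u+v) = (dn u·dn v − m·sn u·sn v·cn u·cn v)/D = 0.9967322987780016/0.9983013698819778 = 0.9984282590895756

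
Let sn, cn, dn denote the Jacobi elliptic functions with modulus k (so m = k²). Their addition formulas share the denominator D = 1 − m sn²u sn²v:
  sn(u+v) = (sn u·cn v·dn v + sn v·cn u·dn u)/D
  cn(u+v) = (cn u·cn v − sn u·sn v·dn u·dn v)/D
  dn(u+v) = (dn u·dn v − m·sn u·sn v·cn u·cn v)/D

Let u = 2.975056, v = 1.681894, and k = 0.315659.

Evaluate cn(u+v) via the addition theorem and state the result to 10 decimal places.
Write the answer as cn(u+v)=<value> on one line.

cn(u+v)=-0.1699620278

sn u = 0.2466814438498439, cn u = -0.9690966232838479, dn u = 0.9969637387482931
sn v = 0.9978189811758954, cn v = -0.06600970235577633, dn v = 0.9491014475868436
m = k² = 0.099640604281
D = 1 − m·sn²u·sn²v = 0.9939631158954582
cn(u+v) = (cn u·cn v − sn u·sn v·dn u·dn v)/D = -0.1689359867772436/0.9939631158954582 = -0.1699620278414956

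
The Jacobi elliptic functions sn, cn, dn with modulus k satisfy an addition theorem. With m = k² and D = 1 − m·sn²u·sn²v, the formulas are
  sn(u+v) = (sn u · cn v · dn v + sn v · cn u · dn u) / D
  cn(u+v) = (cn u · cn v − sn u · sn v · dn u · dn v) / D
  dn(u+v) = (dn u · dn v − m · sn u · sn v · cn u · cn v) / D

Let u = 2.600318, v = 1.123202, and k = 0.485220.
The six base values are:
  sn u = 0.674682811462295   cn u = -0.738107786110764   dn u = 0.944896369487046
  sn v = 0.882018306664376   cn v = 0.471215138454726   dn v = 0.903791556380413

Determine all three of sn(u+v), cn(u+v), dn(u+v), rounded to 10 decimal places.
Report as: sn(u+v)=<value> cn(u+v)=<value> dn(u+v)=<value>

m = k² = 0.2354384484
D = 1 − m·sn²u·sn²v = 0.91662576206149
sn(u+v) = (sn u·cn v·dn v + sn v·cn u·dn u)/D = -0.3278166683103287/0.91662576206149 = -0.3576341423931502
cn(u+v) = (cn u·cn v − sn u·sn v·dn u·dn v)/D = -0.8560017638140258/0.91662576206149 = -0.9338617778850979
dn(u+v) = (dn u·dn v − m·sn u·sn v·cn u·cn v)/D = 0.9027190509081274/0.91662576206149 = 0.9848283653711778

sn(u+v)=-0.3576341424 cn(u+v)=-0.9338617779 dn(u+v)=0.9848283654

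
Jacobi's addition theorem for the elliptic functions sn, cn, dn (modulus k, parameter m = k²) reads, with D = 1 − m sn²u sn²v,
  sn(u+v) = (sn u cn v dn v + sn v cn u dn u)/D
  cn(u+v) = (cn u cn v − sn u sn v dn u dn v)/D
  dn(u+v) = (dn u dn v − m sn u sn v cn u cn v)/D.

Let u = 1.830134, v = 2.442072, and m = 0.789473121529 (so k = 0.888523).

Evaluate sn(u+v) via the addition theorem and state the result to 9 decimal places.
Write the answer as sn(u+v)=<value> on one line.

sn u = 0.9821459309907492, cn u = 0.1881206268284118, dn u = 0.4883296377059124
sn v = 0.9953911899104404, cn v = -0.09589775309504168, dn v = 0.4666767323804813
m = k² = 0.789473121529
D = 1 − m·sn²u·sn²v = 0.2454691919012758
sn(u+v) = (sn u·cn v·dn v + sn v·cn u·dn u)/D = 0.04748726732750807/0.2454691919012758 = 0.1934551010646044

sn(u+v)=0.193455101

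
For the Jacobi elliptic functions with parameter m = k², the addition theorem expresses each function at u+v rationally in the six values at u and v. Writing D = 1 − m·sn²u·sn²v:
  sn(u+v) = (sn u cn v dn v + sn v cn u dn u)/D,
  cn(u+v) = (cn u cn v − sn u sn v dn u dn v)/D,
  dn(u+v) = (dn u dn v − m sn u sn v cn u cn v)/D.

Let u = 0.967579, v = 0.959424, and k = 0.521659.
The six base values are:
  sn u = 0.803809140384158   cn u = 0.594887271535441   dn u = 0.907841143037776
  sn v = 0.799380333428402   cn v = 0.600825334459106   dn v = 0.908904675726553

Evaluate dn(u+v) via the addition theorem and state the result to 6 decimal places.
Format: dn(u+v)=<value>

m = k² = 0.272128112281
D = 1 − m·sn²u·sn²v = 0.8876466027842658
dn(u+v) = (dn u·dn v − m·sn u·sn v·cn u·cn v)/D = 0.7626435486166526/0.8876466027842658 = 0.8591747506546882

dn(u+v)=0.859175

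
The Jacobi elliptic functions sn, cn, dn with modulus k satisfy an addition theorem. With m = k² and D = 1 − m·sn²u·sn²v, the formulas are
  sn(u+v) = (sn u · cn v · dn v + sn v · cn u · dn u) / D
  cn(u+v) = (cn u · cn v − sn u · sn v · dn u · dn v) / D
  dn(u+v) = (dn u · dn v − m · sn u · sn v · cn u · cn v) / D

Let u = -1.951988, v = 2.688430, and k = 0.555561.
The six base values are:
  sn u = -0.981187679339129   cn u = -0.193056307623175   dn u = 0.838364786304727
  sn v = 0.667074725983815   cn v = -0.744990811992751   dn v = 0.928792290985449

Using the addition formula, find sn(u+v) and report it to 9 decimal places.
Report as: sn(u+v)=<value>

sn(u+v)=0.657956487

m = k² = 0.308648024721
D = 1 − m·sn²u·sn²v = 0.867774064827862
sn(u+v) = (sn u·cn v·dn v + sn v·cn u·dn u)/D = 0.5709575750138289/0.867774064827862 = 0.6579564867810243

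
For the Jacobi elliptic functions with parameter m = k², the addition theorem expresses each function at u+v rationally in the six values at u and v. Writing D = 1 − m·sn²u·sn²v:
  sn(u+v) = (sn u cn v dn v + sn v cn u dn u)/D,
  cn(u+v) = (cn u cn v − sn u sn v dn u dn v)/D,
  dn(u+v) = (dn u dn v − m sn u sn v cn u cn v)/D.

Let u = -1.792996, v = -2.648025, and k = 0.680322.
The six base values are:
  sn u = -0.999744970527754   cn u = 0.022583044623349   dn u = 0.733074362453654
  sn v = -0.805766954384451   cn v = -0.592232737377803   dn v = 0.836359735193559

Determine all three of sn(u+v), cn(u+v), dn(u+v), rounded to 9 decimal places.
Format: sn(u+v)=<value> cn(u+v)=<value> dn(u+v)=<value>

m = k² = 0.462838023684
D = 1 − m·sn²u·sn²v = 0.6996508610419225
sn(u+v) = (sn u·cn v·dn v + sn v·cn u·dn u)/D = 0.4818537812503498/0.6996508610419225 = 0.688706050518928
cn(u+v) = (cn u·cn v − sn u·sn v·dn u·dn v)/D = -0.5072753304187418/0.6996508610419225 = -0.7250406719478707
dn(u+v) = (dn u·dn v − m·sn u·sn v·cn u·cn v)/D = 0.6181004576300833/0.6996508610419225 = 0.8834412877154269

sn(u+v)=0.688706051 cn(u+v)=-0.725040672 dn(u+v)=0.883441288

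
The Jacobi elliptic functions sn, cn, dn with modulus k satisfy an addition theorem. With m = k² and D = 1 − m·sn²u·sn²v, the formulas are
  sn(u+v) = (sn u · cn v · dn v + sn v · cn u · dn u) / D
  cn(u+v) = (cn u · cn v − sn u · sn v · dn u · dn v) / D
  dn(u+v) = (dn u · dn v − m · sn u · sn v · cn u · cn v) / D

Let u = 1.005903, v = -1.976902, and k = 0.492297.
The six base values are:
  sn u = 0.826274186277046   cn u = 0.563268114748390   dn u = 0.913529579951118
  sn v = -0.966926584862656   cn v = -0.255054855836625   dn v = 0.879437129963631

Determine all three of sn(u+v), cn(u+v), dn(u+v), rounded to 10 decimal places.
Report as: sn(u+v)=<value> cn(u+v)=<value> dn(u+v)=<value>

sn(u+v)=-0.8078561326 cn(u+v)=0.5893797325 dn(u+v)=0.9175132769

m = k² = 0.242356336209
D = 1 − m·sn²u·sn²v = 0.8453002005537963
sn(u+v) = (sn u·cn v·dn v + sn v·cn u·dn u)/D = -0.6828809509031642/0.8453002005537963 = -0.8078561325973619
cn(u+v) = (cn u·cn v − sn u·sn v·dn u·dn v)/D = 0.4982028060437621/0.8453002005537963 = 0.5893797324516968
dn(u+v) = (dn u·dn v − m·sn u·sn v·cn u·cn v)/D = 0.7755741569608034/0.8453002005537963 = 0.917513276883985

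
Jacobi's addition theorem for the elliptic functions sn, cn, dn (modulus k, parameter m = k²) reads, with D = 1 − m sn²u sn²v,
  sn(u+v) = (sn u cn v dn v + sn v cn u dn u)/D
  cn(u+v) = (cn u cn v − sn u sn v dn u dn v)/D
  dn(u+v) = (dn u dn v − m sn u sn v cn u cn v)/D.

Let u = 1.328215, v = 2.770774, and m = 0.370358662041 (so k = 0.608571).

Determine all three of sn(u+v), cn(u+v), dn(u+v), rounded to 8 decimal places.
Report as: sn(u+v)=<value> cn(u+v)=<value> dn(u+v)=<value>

sn(u+v)=-0.54177845 cn(u+v)=-0.84052133 dn(u+v)=0.94408203

sn u = 0.9412652012355625, cn u = 0.3376682113302583, dn u = 0.8196765009987751
sn v = 0.6605846839118186, cn v = -0.7507515403787879, dn v = 0.9156340992853882
m = k² = 0.370358662041
D = 1 − m·sn²u·sn²v = 0.8568130254896769
sn(u+v) = (sn u·cn v·dn v + sn v·cn u·dn u)/D = -0.4642028358034022/0.8568130254896769 = -0.5417784534007356
cn(u+v) = (cn u·cn v − sn u·sn v·dn u·dn v)/D = -0.7201696243808491/0.8568130254896769 = -0.8405213307410508
dn(u+v) = (dn u·dn v − m·sn u·sn v·cn u·cn v)/D = 0.8089017824776806/0.8568130254896769 = 0.9440820323843529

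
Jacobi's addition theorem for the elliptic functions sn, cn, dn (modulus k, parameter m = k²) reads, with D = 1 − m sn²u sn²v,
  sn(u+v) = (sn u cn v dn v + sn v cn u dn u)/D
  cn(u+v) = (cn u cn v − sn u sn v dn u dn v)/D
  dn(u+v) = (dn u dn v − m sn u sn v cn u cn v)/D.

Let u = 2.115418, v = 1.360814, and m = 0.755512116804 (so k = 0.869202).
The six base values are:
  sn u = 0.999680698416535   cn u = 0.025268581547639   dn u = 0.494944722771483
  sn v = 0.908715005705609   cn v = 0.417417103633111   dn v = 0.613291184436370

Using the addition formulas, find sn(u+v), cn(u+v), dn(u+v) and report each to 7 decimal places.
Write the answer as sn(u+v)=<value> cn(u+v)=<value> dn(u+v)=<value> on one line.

m = k² = 0.755512116804
D = 1 − m·sn²u·sn²v = 0.376524421164287
sn(u+v) = (sn u·cn v·dn v + sn v·cn u·dn u)/D = 0.2672813798951103/0.376524421164287 = 0.7098646591597543
cn(u+v) = (cn u·cn v − sn u·sn v·dn u·dn v)/D = -0.2652004971610481/0.376524421164287 = -0.704338104659975
dn(u+v) = (dn u·dn v − m·sn u·sn v·cn u·cn v)/D = 0.2963061857934803/0.376524421164287 = 0.7869507769967318

sn(u+v)=0.7098647 cn(u+v)=-0.7043381 dn(u+v)=0.7869508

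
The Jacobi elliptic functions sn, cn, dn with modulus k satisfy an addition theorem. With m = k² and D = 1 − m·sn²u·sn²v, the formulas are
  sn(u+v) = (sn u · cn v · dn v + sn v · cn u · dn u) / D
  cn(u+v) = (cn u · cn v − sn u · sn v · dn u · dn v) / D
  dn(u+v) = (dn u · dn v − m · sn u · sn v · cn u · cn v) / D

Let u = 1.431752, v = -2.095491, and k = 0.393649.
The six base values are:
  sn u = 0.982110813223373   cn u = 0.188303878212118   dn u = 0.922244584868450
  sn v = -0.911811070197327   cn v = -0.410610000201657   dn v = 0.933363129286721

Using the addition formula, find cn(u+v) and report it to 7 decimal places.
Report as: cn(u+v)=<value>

m = k² = 0.154959535201
D = 1 − m·sn²u·sn²v = 0.8757349463226018
cn(u+v) = (cn u·cn v − sn u·sn v·dn u·dn v)/D = 0.693516755787356/0.8757349463226018 = 0.791925409280035

cn(u+v)=0.7919254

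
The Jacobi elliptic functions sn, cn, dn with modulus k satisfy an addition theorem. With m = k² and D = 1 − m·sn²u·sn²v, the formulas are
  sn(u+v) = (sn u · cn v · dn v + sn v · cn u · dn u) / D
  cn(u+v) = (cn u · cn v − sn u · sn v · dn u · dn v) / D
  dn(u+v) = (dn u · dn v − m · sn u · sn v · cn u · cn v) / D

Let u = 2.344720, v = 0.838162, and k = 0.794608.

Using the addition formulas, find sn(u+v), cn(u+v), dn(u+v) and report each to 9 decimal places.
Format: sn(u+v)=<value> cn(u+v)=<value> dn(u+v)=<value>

sn u = 0.975604754047445, cn u = -0.2195344252731774, dn u = 0.6316872401685549
sn v = 0.7067619664567587, cn v = 0.7074514278522417, dn v = 0.8274097449018489
m = k² = 0.631401873664
D = 1 − m·sn²u·sn²v = 0.6998073718550247
sn(u+v) = (sn u·cn v·dn v + sn v·cn u·dn u)/D = 0.4730606979066772/0.6998073718550247 = 0.6759870171883222
cn(u+v) = (cn u·cn v − sn u·sn v·dn u·dn v)/D = -0.5156975216138665/0.6998073718550247 = -0.7369135312862934
dn(u+v) = (dn u·dn v − m·sn u·sn v·cn u·cn v)/D = 0.5902806030602014/0.6998073718550247 = 0.8434901185672086

sn(u+v)=0.675987017 cn(u+v)=-0.736913531 dn(u+v)=0.843490119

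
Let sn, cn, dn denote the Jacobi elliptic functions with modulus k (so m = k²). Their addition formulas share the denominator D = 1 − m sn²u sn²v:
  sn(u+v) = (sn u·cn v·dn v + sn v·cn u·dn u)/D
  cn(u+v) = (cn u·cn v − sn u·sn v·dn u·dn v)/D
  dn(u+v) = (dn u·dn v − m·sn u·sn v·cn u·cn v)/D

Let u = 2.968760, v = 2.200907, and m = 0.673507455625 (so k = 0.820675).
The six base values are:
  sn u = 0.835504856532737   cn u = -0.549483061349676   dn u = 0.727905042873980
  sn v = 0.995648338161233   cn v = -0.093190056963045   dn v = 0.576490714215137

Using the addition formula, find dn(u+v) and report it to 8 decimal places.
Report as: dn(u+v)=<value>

m = k² = 0.673507455625
D = 1 − m·sn²u·sn²v = 0.5339287527523894
dn(u+v) = (dn u·dn v − m·sn u·sn v·cn u·cn v)/D = 0.3909411125649465/0.5339287527523894 = 0.7321971528029813

dn(u+v)=0.73219715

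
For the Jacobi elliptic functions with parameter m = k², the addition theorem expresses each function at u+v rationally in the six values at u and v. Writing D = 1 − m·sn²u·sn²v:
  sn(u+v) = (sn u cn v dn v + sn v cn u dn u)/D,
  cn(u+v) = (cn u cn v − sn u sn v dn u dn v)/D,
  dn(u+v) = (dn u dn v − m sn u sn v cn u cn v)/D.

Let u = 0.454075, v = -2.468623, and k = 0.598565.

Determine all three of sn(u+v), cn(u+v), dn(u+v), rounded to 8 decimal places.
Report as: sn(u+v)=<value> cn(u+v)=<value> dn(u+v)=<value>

sn(u+v)=-0.97738220 cn(u+v)=-0.21148058 dn(u+v)=0.81101398

sn u = 0.4338188778667446, cn u = 0.9010001005585063, dn u = 0.9656977353481615
sn v = -0.8294339619692218, cn v = -0.5586047822316236, dn v = 0.8680538005437007
m = k² = 0.358280059225
D = 1 − m·sn²u·sn²v = 0.9536122659469732
sn(u+v) = (sn u·cn v·dn v + sn v·cn u·dn u)/D = -0.9320436537579508/0.9536122659469732 = -0.9773821992866209
cn(u+v) = (cn u·cn v − sn u·sn v·dn u·dn v)/D = -0.2016704769024212/0.9536122659469732 = -0.2114805818926362
dn(u+v) = (dn u·dn v − m·sn u·sn v·cn u·cn v)/D = 0.7733928765203321/0.9536122659469732 = 0.8110139772083611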